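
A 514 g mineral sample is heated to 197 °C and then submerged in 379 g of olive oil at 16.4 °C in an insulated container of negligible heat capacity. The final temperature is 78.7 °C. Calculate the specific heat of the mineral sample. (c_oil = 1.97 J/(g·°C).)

c ≈ 0.765 J/(g·°C)

m_s c (T_s − T_f) = m_oil c_oil (T_f − T_0):
514·c·(197 − 78.7) = 379·1.97·(78.7 − 16.4)
60806 c = 46515  ⇒  c ≈ 0.765 J/(g·°C)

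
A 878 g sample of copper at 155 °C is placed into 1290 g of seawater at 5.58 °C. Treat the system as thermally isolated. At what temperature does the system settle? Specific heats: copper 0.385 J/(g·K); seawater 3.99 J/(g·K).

Conservation of energy gives ΣQ = 0:
878*0.385*(T − 155) + 1290*3.99*(T − 5.58) = 0
(338.03 + 5147.1) T = 338.03*155 + 5147.1*5.58
T ≈ 14.79 °C

T_f ≈ 14.8 °C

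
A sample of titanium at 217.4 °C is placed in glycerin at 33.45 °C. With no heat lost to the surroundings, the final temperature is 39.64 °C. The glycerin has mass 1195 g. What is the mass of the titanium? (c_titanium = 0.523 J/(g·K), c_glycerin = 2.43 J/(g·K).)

Conservation of energy gives ΣQ = 0:
m·0.523·(39.64 − 217.4) + 1195·2.43·(39.64 − 33.45) = 0
-92.97 m = -17975
m = -17975/-92.97 ≈ 193.3 g

m ≈ 193 g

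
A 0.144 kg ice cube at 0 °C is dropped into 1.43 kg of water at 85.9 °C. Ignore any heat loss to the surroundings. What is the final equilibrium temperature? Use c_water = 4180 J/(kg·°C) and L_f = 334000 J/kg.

Net heat exchanged in the isolated system is zero:
fusion: m_ice L_f = 0.144×334000 = 48096; meltwater 0→T: 0.144×4180×T = 601.92 T; water cools: 1.43×4180×(T − 85.9) = 5977.4(T − 85.9)
6579.3 T = 513459 − 48096 = 465363
T ≈ 70.73 °C. Since T > 0 °C, the all-ice-melts assumption holds.

T_f ≈ 70.7 °C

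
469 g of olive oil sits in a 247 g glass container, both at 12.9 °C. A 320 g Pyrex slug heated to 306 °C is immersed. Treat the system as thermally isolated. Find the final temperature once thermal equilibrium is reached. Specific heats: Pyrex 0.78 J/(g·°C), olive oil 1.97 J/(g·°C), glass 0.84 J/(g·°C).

T_f ≈ 65.9 °C

Taking heat into each body as positive, Σ m c ΔT = 0:
320×0.78×(T − 306) + 469×1.97×(T − 12.9) + 247×0.84×(T − 12.9) = 0
249.6(T − 306) + 923.93(T − 12.9) + 207.48(T − 12.9) = 0
(249.6 + 923.93 + 207.48) T = 249.6×306 + 923.93×12.9 + 207.48×12.9
T ≈ 65.87 °C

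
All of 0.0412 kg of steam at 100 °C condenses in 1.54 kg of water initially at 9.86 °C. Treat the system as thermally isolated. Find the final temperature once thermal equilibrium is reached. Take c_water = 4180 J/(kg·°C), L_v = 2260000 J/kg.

T_f ≈ 26.3 °C

Conservation of energy gives ΣQ = 0:
latent heat released on condensation: 0.0412×2260000 = 93112; condensed water 100 °C→T: 172.22(T − 100); original water: 6437.2(T − 9.86)
6609.4 T = 93112 + 17222 + 63471 = 173804
T ≈ 26.30 °C (< 100 °C, so full condensation is consistent).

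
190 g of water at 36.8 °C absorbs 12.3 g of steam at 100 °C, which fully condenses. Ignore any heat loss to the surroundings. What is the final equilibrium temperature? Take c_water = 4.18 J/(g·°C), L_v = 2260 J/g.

T_f ≈ 73.5 °C

Let T be the final temperature. ΣQ_i = 0:
latent heat released on condensation: 12.3×2260 = 27798; condensed water 100 °C→T: 51.41(T − 100); water warms: 190×4.18×(T − 36.8) = 794.2(T − 36.8)
845.61 T = 27798 + 5141.4 + 29227 = 62166
T ≈ 73.52 °C, under the boiling point, so the assumption holds.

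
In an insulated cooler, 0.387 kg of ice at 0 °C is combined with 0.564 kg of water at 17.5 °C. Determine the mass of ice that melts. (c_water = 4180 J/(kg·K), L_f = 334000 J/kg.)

m_melted ≈ 0.124 kg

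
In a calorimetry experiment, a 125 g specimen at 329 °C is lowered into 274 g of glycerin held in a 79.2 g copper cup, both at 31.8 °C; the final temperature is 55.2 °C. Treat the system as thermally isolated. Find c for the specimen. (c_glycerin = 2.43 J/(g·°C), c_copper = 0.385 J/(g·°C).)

Taking heat into each body as positive, Σ m c ΔT = 0:
125·c·(55.2 − 329) + 274·2.43·(55.2 − 31.8) + 79.2·0.385·(55.2 − 31.8) = 0
-34225 c = -16294
c = -16294/-34225 ≈ 0.4761 J/(g·°C)

c ≈ 0.476 J/(g·°C)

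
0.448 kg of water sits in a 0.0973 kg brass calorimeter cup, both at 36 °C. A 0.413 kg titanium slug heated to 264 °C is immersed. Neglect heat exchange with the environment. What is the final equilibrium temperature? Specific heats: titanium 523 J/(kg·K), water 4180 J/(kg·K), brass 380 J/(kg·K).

T_f ≈ 59.2 °C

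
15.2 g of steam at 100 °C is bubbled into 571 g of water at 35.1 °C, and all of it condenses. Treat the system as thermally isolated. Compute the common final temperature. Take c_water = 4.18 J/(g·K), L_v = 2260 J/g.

T_f ≈ 50.8 °C

Conservation of energy gives ΣQ = 0:
condense steam: −15.2×2260 = −34352
  condensed water 100 °C→T: 63.54(T − 100)
  water warms: 571×4.18×(T − 35.1) = 2386.8(T − 35.1)
2450.3 T = 34352 + 6353.6 + 83776 = 124482
T ≈ 50.80 °C (< 100 °C, so full condensation is consistent).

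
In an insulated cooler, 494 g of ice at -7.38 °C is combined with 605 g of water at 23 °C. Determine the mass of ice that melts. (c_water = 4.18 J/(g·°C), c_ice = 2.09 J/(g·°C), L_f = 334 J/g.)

Heat available from the water dropping to 0 °C: 605×4.18×23 = 58165 J.
Of that, 494×2.09×7.38 = 7619.6 J goes to bring the ice to 0 °C, leaving 50545 J.
Melting all 494 g of ice would need 494×334 = 164996 J.
That's not enough to melt it all — equilibrium is at 0 °C with ice remaining.
Mass melted = 50545/334 ≈ 151.3 g.

m_melted ≈ 151 g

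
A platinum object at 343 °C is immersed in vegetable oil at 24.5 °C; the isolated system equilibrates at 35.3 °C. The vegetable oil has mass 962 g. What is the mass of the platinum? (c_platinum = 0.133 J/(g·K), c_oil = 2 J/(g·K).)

m ≈ 508 g

Heat lost by the platinum = heat gained by the oil:
m×0.133×(343 − 35.3) = 962×2×(35.3 − 24.5)
40.92 m = 20779  ⇒  m ≈ 507.7 g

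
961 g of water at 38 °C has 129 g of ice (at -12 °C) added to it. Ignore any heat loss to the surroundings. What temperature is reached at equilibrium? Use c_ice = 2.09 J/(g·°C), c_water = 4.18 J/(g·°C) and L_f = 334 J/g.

Taking heat into each body as positive, Σ m c ΔT = 0:
warm ice to 0 °C: 129·2.09·(0 − (-12)) = 3235.3
  fusion: m_ice L_f = 129·334 = 43086
  warm the meltwater: 539.22 T
  water: 4017(T − 38)
4556.2 T = 152645 − 46321 = 106324
T ≈ 23.34 °C. Since T > 0 °C, the all-ice-melts assumption holds.

T_f ≈ 23.3 °C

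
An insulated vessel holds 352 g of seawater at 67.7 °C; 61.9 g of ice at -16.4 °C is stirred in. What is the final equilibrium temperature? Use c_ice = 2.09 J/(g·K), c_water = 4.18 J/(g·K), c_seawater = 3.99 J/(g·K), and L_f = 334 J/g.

Let T be the final temperature. ΣQ_i = 0:
warm ice to 0 °C: 61.9·2.09·(0 − (-16.4)) = 2121.7; melt ice: 61.9·334 = 20675; meltwater 0→T: 61.9·4.18·T = 258.74 T; seawater: 1404.5(T − 67.7)
1663.2 T = 95083 − 22796 = 72287
T ≈ 43.46 °C (positive, so assuming full melt was valid).

T_f ≈ 43.5 °C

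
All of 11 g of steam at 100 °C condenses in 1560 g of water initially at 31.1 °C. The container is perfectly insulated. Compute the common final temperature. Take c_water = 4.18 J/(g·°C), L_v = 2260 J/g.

T_f ≈ 35.4 °C

Taking heat into each body as positive, Σ m c ΔT = 0:
condense steam: −11×2260 = −24860
  condensate cools 100→T: 11×4.18×(T − 100) = 45.98(T − 100)
  original water: 6520.8(T − 31.1)
6566.8 T = 24860 + 4598 + 202797 = 232255
T ≈ 35.37 °C, under the boiling point, so the assumption holds.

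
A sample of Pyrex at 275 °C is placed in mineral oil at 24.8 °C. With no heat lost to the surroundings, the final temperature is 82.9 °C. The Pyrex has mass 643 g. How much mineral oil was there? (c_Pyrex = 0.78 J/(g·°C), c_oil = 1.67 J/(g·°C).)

m ≈ 993 g

Let T be the final temperature. ΣQ_i = 0:
643×0.78×(82.9 − 275) + m×1.67×(82.9 − 24.8) = 0
97.03 m = 96346
m = 96346/97.03 ≈ 993 g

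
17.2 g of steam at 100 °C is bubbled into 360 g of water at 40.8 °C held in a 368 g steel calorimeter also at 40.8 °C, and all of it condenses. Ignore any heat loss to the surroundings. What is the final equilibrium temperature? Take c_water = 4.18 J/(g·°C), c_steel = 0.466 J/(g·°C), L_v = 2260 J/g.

Sum of m c ΔT and latent-heat terms is zero:
steam→water at 100 °C releases m L_v = 17.2×2260 = 38872; condensed water 100 °C→T: 71.9(T − 100); water warms: 360×4.18×(T − 40.8) = 1504.8(T − 40.8); steel cup: 368×0.466×(T − 40.8) = 171.49(T − 40.8)
1748.2 T = 38872 + 7189.6 + 68393 = 114454
T ≈ 65.47 °C, under the boiling point, so the assumption holds.

T_f ≈ 65.5 °C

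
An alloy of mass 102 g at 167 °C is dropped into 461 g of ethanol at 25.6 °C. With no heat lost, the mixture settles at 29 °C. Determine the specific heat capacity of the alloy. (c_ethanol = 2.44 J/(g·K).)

Conservation of energy gives ΣQ = 0:
102×c×(29 − 167) + 461×2.44×(29 − 25.6) = 0
-14076 c = -3824.5
c = -3824.5/-14076 ≈ 0.2717 J/(g·K)

c ≈ 0.272 J/(g·K)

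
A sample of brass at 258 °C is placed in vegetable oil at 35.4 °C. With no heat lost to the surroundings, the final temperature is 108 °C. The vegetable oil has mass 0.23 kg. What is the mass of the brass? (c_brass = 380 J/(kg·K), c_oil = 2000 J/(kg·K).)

m ≈ 0.586 kg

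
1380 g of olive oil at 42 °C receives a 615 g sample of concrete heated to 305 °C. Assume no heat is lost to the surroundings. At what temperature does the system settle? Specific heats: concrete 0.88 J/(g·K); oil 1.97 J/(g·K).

T_f ≈ 85.7 °C

Setting the total heat transfer to zero:
615·0.88·(T − 305) + 1380·1.97·(T − 42) = 0
541.2(T − 305) + 2718.6(T − 42) = 0
3259.8 T = 279247
T ≈ 85.66 °C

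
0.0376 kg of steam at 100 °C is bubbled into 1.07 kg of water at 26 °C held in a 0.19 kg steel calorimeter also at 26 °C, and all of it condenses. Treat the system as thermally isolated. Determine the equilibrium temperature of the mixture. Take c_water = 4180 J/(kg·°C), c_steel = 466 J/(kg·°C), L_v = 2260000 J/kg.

T_f ≈ 46.5 °C

Energy conservation, ΣQ = 0:
latent heat released on condensation: 0.0376·2260000 = 84976
  condensed water 100 °C→T: 157.17(T − 100)
  water warms: 1.07·4180·(T − 26) = 4472.6(T − 26)
  cup: 88.54(T − 26)
4718.3 T = 84976 + 15717 + 118590 = 219282
T ≈ 46.47 °C — below 100 °C, confirming all the steam condensed.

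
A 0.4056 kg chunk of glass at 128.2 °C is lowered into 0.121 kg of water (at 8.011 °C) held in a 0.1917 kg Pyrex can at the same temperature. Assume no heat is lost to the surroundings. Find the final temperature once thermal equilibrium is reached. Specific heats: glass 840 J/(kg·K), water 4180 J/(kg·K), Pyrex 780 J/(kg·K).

Net heat exchanged in the isolated system is zero:
0.4056·840·(T − 128.2) + 0.121·4180·(T − 8.011) + 0.1917·780·(T − 8.011) = 0
996.01 T = 48928
T = 48928/996.01 ≈ 49.12 °C

T_f ≈ 49.1 °C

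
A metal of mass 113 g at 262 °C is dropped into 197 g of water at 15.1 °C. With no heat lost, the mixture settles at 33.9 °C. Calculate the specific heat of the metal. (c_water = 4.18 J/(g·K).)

c ≈ 0.601 J/(g·K)

m_s c (T_s − T_f) = m_water c_water (T_f − T_0):
113×c×(262 − 33.9) = 197×4.18×(33.9 − 15.1)
25775 c = 15481  ⇒  c ≈ 0.6006 J/(g·K)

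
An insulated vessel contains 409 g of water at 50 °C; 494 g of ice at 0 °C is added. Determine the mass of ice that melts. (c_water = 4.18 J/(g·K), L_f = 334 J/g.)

m_melted ≈ 256 g

Heat available from the water dropping to 0 °C: 409·4.18·50 = 85481 J.
Melting all 494 g of ice would need 494·334 = 164996 J.
85481 J < 164996 J, so only part of the ice melts and the system sits at 0 °C.
m_melted·334 = 85481  ⇒  m_melted ≈ 255.9 g.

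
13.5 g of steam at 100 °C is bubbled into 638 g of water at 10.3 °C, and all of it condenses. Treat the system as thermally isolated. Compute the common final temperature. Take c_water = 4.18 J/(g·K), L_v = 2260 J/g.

T_f ≈ 23.4 °C

Sum of m c ΔT and latent-heat terms is zero:
latent heat released on condensation: 13.5·2260 = 30510
  condensate cools 100→T: 13.5·4.18·(T − 100) = 56.43(T − 100)
  original water: 2666.8(T − 10.3)
2723.3 T = 30510 + 5643 + 27468 = 63621
T ≈ 23.36 °C (< 100 °C, so full condensation is consistent).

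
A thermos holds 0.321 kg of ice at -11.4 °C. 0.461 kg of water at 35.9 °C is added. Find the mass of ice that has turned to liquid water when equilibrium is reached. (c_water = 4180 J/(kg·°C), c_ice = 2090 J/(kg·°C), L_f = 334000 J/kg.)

m_melted ≈ 0.184 kg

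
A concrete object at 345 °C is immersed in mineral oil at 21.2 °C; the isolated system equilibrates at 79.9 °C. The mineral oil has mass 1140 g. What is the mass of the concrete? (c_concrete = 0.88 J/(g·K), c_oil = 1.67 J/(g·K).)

m ≈ 479 g

Heat gained plus heat lost sum to zero:
m·0.88·(79.9 − 345) + 1140·1.67·(79.9 − 21.2) = 0
-233.29 m = -111753
m = -111753/-233.29 ≈ 479 g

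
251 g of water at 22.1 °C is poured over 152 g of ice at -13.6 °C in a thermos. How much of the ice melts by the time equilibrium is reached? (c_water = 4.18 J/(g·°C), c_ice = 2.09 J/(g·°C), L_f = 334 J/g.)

m_melted ≈ 56.5 g

Cooling the water to 0 °C releases 251·4.18·22.1 = 23187 J.
Warming the ice to 0 °C takes 152·2.09·13.6 = 4320.4 J, leaving 18866 J for melting.
Melting all 152 g of ice would need 152·334 = 50768 J.
18866 J < 50768 J, so only part of the ice melts and the system sits at 0 °C.
Mass melted = 18866/334 ≈ 56.49 g.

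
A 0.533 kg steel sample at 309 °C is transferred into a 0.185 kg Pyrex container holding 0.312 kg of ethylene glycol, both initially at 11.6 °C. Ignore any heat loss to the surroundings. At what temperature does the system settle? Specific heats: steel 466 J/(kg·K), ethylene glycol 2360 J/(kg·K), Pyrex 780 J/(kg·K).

T_f is the heat-capacity-weighted average of the initial temperatures:
T_f = (248.38*309 + 736.32*11.6 + 144.3*11.6) / (248.38 + 736.32 + 144.3)
    = 86964 / 1129 ≈ 77.03 °C

T_f ≈ 77.0 °C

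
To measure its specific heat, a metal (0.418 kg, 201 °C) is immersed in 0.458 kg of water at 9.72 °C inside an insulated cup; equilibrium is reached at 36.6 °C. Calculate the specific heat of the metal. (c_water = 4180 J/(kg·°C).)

Let T be the final temperature. ΣQ_i = 0:
0.418·c·(36.6 − 201) + 0.458·4180·(36.6 − 9.72) = 0
-68.72 c = -51460
c = -51460/-68.72 ≈ 748.8 J/(kg·°C)

c ≈ 749 J/(kg·°C)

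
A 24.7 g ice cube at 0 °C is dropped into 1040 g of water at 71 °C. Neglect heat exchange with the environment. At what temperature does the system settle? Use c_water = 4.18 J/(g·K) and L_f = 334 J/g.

Heat gained plus heat lost sum to zero:
melt ice: 24.7×334 = 8249.8; meltwater 0→T: 24.7×4.18×T = 103.25 T; water cools: 1040×4.18×(T − 71) = 4347.2(T − 71)
4450.4 T = 308651 − 8249.8 = 300401
T ≈ 67.50 °C (positive, so assuming full melt was valid).

T_f ≈ 67.5 °C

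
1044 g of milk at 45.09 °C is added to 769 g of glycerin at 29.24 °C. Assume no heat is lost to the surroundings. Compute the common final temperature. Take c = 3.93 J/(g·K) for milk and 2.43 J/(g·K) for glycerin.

Energy conservation, ΣQ = 0:
1044*3.93*(T − 45.09) + 769*2.43*(T − 29.24) = 0
4102.9(T − 45.09) + 1868.7(T − 29.24) = 0
(4102.9 + 1868.7) T = 4102.9*45.09 + 1868.7*29.24
T ≈ 40.13 °C

T_f ≈ 40.1 °C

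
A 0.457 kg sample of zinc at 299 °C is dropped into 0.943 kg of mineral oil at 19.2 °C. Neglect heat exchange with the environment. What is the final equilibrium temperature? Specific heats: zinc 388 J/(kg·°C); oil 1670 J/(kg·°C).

With ΣQ=0 the equilibrium temperature is the m·c-weighted mean:
T_f = (177.32*299 + 1574.8*19.2) / (177.32 + 1574.8)
    = 83254 / 1752.1 ≈ 47.52 °C

T_f ≈ 47.5 °C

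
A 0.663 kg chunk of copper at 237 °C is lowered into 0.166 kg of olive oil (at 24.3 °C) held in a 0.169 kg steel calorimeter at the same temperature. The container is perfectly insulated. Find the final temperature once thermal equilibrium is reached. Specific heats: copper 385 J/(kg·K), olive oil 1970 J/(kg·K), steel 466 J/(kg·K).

Setting the total heat transfer to zero:
0.663·385·(T − 237) + 0.166·1970·(T − 24.3) + 0.169·466·(T − 24.3) = 0
(255.26 + 327.02 + 78.75) T = 255.26·237 + 327.02·24.3 + 78.75·24.3
T = 70356 / 661.03 = 106 °C

T_f ≈ 106.4 °C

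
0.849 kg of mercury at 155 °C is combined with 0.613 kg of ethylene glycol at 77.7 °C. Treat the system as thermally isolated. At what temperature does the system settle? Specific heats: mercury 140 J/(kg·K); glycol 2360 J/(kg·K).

T_f ≈ 83.6 °C

Heat gained plus heat lost sum to zero:
0.849*140*(T − 155) + 0.613*2360*(T − 77.7) = 0
(118.86 + 1446.7) T = 118.86*155 + 1446.7*77.7
T = 130830/1565.5 ≈ 83.57 °C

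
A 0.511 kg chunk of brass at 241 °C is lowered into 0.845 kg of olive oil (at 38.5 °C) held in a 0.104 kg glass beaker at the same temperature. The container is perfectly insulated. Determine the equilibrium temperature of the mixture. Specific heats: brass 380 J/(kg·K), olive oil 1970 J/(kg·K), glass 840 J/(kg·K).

T_f ≈ 58.7 °C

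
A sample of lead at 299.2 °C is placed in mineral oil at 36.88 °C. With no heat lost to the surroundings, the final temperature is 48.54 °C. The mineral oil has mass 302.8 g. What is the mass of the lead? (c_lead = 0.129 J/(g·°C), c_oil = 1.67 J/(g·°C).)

m ≈ 182 g

|Q_lead| = |Q_oil|:
m·0.129·(299.2 − 48.54) = 302.8·1.67·(48.54 − 36.88)
32.34 m = 5896.2  ⇒  m ≈ 182.3 g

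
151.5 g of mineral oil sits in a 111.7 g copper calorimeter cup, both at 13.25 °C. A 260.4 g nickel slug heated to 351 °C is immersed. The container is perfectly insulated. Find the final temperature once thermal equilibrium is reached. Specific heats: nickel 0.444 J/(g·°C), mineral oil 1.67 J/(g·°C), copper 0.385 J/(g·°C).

T_f ≈ 108.1 °C

With ΣQ=0 the equilibrium temperature is the m·c-weighted mean:
T_f = (115.62·351 + 253·13.25 + 43·13.25) / (115.62 + 253 + 43)
    = 44504 / 411.63 ≈ 108.12 °C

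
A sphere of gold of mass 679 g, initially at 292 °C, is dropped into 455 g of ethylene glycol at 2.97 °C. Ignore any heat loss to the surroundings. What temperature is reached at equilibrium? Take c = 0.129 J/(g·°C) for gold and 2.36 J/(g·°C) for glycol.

With ΣQ=0 the equilibrium temperature is the m·c-weighted mean:
T_f = (87.59×292 + 1073.8×2.97) / (87.59 + 1073.8)
    = 28766 / 1161.4 ≈ 24.77 °C

T_f ≈ 24.8 °C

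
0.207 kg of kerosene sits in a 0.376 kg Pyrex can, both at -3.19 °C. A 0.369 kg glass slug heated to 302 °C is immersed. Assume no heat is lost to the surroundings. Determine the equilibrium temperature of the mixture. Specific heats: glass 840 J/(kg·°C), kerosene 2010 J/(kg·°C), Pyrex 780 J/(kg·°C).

T_f ≈ 89.6 °C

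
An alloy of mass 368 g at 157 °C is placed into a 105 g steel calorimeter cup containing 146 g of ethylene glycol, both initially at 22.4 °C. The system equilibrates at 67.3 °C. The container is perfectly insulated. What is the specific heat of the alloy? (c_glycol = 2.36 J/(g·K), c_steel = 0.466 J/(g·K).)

c ≈ 0.535 J/(g·K)

Conservation of energy gives ΣQ = 0:
368×c×(67.3 − 157) + 146×2.36×(67.3 − 22.4) + 105×0.466×(67.3 − 22.4) = 0
-33010 c = -17668
c = -17668/-33010 ≈ 0.5352 J/(g·K)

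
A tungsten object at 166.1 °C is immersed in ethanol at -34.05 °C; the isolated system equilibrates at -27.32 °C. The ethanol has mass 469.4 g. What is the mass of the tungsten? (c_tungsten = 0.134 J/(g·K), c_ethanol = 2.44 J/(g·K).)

Conservation of energy gives ΣQ = 0:
m·0.134·(-27.32 − 166.1) + 469.4·2.44·(-27.32 − (-34.05)) = 0
-25.92 m = -7708.1
m = -7708.1/-25.92 ≈ 297.4 g

m ≈ 297 g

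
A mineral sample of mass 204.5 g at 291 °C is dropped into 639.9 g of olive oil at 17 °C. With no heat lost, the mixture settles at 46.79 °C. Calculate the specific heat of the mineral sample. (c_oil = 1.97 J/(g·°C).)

c ≈ 0.752 J/(g·°C)

m_s c (T_s − T_f) = m_oil c_oil (T_f − T_0):
204.5×c×(291 − 46.79) = 639.9×1.97×(46.79 − 17)
49941 c = 37553  ⇒  c ≈ 0.752 J/(g·°C)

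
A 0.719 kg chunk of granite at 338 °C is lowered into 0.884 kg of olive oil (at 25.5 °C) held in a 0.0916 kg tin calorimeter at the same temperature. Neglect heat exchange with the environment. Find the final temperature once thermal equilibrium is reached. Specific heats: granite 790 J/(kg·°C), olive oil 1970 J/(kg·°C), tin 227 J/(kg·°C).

T_f ≈ 101.7 °C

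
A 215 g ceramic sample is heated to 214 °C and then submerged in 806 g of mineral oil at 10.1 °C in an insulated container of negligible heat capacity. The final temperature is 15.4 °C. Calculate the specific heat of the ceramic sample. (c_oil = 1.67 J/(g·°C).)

c ≈ 0.167 J/(g·°C)

Heat lost by the ceramic sample = heat gained by the oil:
215×c×(214 − 15.4) = 806×1.67×(15.4 − 10.1)
42699 c = 7133.9  ⇒  c ≈ 0.1671 J/(g·°C)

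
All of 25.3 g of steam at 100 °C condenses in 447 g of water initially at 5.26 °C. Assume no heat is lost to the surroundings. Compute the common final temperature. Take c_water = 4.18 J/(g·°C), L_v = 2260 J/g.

T_f ≈ 39.3 °C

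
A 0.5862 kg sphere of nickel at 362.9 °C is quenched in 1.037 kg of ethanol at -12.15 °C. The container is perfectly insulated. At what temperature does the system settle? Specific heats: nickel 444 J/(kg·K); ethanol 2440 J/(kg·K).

Let T be the final temperature. ΣQ_i = 0:
0.5862*444*(T − 362.9) + 1.037*2440*(T − (-12.15)) = 0
260.27(T − 362.9) + 2530.3(T − (-12.15)) = 0
2790.6 T = 63710
T = 63710/2790.6 ≈ 22.83 °C

T_f ≈ 22.8 °C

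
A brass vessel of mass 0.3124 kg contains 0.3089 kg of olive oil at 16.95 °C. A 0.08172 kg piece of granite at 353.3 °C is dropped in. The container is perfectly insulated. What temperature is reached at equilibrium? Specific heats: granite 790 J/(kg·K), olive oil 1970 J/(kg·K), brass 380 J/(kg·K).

Energy conservation, ΣQ = 0:
0.08172×790×(T − 353.3) + 0.3089×1970×(T − 16.95) + 0.3124×380×(T − 16.95) = 0
64.56(T − 353.3) + 608.53(T − 16.95) + 118.71(T − 16.95) = 0
(64.56 + 608.53 + 118.71) T = 64.56×353.3 + 608.53×16.95 + 118.71×16.95
T = 35135 / 791.8 = 44.4 °C

T_f ≈ 44.4 °C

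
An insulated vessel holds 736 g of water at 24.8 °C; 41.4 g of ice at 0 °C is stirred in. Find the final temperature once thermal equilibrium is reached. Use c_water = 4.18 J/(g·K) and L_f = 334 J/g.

Net heat exchanged in the isolated system is zero:
fusion: m_ice L_f = 41.4·334 = 13828
  meltwater 0→T: 41.4·4.18·T = 173.05 T
  water: 3076.5(T − 24.8)
3249.5 T = 76297 − 13828 = 62469
T ≈ 19.22 °C (positive, so assuming full melt was valid).

T_f ≈ 19.2 °C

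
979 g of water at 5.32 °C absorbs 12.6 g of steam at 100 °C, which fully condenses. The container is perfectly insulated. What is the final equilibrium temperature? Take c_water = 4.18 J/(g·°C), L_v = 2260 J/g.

Let T be the final temperature. ΣQ_i = 0:
condense steam: −12.6·2260 = −28476
  condensed water 100 °C→T: 52.67(T − 100)
  original water: 4092.2(T − 5.32)
4144.9 T = 28476 + 5266.8 + 21771 = 55513
T ≈ 13.39 °C, under the boiling point, so the assumption holds.

T_f ≈ 13.4 °C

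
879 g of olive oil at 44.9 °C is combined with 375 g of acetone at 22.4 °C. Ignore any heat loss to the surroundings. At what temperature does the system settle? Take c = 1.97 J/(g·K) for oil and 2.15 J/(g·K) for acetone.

T_f ≈ 37.8 °C

|Q_oil| = |Q_acetone|:
879×1.97×(44.9 − T) = 375×2.15×(T − 22.4)
1731.6(44.9 − T) = 806.25(T − 22.4)
2537.9 T = 95810  ⇒  T ≈ 37.75 °C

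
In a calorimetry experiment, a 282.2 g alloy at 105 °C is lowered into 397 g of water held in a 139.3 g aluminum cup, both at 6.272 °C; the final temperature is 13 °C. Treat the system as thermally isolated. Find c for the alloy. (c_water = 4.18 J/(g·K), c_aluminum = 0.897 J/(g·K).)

Heat gained plus heat lost sum to zero:
282.2·c·(13 − 105) + 397·4.18·(13 − 6.272) + 139.3·0.897·(13 − 6.272) = 0
-25962 c = -12006
c = -12006/-25962 ≈ 0.4624 J/(g·K)

c ≈ 0.462 J/(g·K)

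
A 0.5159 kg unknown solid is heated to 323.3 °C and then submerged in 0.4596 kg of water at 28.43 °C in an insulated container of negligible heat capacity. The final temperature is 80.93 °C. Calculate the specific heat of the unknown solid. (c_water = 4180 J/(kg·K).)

c ≈ 807 J/(kg·K)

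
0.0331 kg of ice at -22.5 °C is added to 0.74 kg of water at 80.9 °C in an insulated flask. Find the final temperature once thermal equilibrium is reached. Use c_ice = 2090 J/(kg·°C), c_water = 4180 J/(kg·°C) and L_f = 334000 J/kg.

Heat gained plus heat lost sum to zero:
warm ice to 0 °C: 0.0331·2090·(0 − (-22.5)) = 1556.5
  fusion: m_ice L_f = 0.0331·334000 = 11055
  meltwater 0→T: 0.0331·4180·T = 138.36 T
  water cools: 0.74·4180·(T − 80.9) = 3093.2(T − 80.9)
3231.6 T = 250240 − 12612 = 237628
T ≈ 73.53 °C. Since T > 0 °C, the all-ice-melts assumption holds.

T_f ≈ 73.5 °C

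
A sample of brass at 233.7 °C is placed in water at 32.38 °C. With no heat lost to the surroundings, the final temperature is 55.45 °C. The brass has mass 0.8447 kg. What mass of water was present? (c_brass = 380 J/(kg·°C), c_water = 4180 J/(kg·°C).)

m ≈ 0.593 kg

Conservation of energy gives ΣQ = 0:
0.8447·380·(55.45 − 233.7) + m·4180·(55.45 − 32.38) = 0
96433 m = 57216
m = 57216/96433 ≈ 0.5933 kg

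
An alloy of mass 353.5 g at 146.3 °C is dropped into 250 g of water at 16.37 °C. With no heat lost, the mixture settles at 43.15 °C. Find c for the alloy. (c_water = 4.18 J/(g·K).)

Taking heat into each body as positive, Σ m c ΔT = 0:
353.5·c·(43.15 − 146.3) + 250·4.18·(43.15 − 16.37) = 0
-36464 c = -27985
c = -27985/-36464 ≈ 0.7675 J/(g·K)

c ≈ 0.767 J/(g·K)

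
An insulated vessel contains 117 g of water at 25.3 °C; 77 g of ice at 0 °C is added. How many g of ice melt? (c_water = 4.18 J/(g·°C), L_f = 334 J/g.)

Cooling the water to 0 °C releases 117×4.18×25.3 = 12373 J.
Melting all 77 g of ice would need 77×334 = 25718 J.
Since 12373 < 25718 J, not all the ice melts; equilibrium is at 0 °C.
Mass melted = 12373/334 ≈ 37.05 g.

m_melted ≈ 37 g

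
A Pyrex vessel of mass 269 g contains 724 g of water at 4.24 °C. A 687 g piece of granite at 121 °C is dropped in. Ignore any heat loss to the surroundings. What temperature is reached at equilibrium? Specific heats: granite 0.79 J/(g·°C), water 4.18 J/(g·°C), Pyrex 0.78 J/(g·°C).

T_f ≈ 21.0 °C

Heat gained plus heat lost sum to zero:
687×0.79×(T − 121) + 724×4.18×(T − 4.24) + 269×0.78×(T − 4.24) = 0
542.73(T − 121) + 3026.3(T − 4.24) + 209.82(T − 4.24) = 0
(542.73 + 3026.3 + 209.82) T = 542.73×121 + 3026.3×4.24 + 209.82×4.24
T = 79392 / 3778.9 = 21 °C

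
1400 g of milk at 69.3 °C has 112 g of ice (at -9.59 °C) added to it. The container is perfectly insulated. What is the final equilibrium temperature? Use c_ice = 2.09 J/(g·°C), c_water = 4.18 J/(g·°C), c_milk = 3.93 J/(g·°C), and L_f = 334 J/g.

T_f ≈ 57.2 °C

Setting the total heat transfer to zero:
ice -9.59→0 °C: 112×2.09×9.59 = 2244.8
  melt ice: 112×334 = 37408
  meltwater 0→T: 112×4.18×T = 468.16 T
  milk cools: 1400×3.93×(T − 69.3) = 5502(T − 69.3)
5970.2 T = 381289 − 39653 = 341636
T ≈ 57.22 °C. Since T > 0 °C, the all-ice-melts assumption holds.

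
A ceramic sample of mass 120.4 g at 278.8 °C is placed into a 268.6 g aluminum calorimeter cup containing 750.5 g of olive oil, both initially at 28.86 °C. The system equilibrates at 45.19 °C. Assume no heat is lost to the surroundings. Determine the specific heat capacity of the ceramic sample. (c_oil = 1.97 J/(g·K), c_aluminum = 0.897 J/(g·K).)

c ≈ 0.998 J/(g·K)

Let T be the final temperature. ΣQ_i = 0:
120.4×c×(45.19 − 278.8) + 750.5×1.97×(45.19 − 28.86) + 268.6×0.897×(45.19 − 28.86) = 0
-28127 c = -28078
c = -28078/-28127 ≈ 0.9983 J/(g·K)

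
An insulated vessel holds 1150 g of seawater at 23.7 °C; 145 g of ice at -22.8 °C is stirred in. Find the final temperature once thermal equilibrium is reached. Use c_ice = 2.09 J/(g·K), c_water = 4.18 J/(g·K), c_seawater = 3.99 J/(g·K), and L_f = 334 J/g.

Conservation of energy gives ΣQ = 0:
warm ice to 0 °C: 145·2.09·(0 − (-22.8)) = 6909.5
  latent heat to melt: 145·334 = 48430
  meltwater 0→T: 145·4.18·T = 606.1 T
  seawater cools: 1150·3.99·(T − 23.7) = 4588.5(T − 23.7)
5194.6 T = 108747 − 55340 = 53408
T ≈ 10.28 °C. Since T > 0 °C, the all-ice-melts assumption holds.

T_f ≈ 10.3 °C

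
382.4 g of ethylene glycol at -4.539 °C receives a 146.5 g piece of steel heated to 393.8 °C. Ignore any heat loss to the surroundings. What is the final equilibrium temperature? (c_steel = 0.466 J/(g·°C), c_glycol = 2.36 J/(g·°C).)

Taking heat into each body as positive, Σ m c ΔT = 0:
146.5×0.466×(T − 393.8) + 382.4×2.36×(T − (-4.539)) = 0
68.27(T − 393.8) + 902.46(T − (-4.539)) = 0
(68.27 + 902.46) T = 68.27×393.8 + 902.46×(-4.539)
T = 22788/970.73 ≈ 23.48 °C

T_f ≈ 23.5 °C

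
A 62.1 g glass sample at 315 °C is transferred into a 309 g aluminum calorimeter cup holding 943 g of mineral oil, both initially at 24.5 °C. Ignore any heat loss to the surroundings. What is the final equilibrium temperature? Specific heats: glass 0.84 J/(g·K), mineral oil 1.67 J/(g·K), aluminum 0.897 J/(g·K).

T_f ≈ 32.5 °C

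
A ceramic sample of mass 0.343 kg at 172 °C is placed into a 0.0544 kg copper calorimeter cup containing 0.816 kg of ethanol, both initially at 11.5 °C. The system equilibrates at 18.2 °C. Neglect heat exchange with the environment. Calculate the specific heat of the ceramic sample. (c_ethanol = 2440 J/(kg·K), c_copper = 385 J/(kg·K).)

c ≈ 256 J/(kg·K)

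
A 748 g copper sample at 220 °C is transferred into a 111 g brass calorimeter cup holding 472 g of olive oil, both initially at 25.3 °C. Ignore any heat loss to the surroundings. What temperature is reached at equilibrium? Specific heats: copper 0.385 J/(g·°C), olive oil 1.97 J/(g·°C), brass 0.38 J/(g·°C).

T_f ≈ 69.8 °C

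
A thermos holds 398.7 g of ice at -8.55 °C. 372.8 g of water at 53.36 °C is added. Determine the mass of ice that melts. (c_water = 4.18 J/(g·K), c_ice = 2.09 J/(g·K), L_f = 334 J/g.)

m_melted ≈ 228 g

Water can give up m c ΔT = 372.8·4.18·53.36 = 83151 J before reaching 0 °C.
Warming the ice to 0 °C takes 398.7·2.09·8.55 = 7124.6 J, leaving 76027 J for melting.
Melting all 398.7 g of ice would need 398.7·334 = 133166 J.
Since 76027 < 133166 J, not all the ice melts; equilibrium is at 0 °C.
m_melted·334 = 76027  ⇒  m_melted ≈ 227.6 g.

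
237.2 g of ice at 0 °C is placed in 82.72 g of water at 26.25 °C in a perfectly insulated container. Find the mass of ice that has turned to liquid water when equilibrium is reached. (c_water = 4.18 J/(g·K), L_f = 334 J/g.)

Water can give up m c ΔT = 82.72×4.18×26.25 = 9076.5 J before reaching 0 °C.
Fully melting the ice requires m_ice L_f = 237.2×334 = 79225 J.
Since 9076.5 < 79225 J, not all the ice melts; equilibrium is at 0 °C.
Mass melted = 9076.5/334 ≈ 27.18 g.

m_melted ≈ 27.2 g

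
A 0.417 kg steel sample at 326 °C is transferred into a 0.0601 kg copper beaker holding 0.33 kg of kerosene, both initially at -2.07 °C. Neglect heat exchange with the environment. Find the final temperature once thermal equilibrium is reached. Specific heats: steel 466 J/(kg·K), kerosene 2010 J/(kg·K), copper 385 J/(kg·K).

With ΣQ=0 the equilibrium temperature is the m·c-weighted mean:
T_f = (194.32×326 + 663.3×(-2.07) + 23.14×(-2.07)) / (194.32 + 663.3 + 23.14)
    = 61928 / 880.76 ≈ 70.31 °C

T_f ≈ 70.3 °C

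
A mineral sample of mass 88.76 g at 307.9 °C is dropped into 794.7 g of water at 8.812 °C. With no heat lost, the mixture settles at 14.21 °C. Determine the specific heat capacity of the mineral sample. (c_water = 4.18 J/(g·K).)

c ≈ 0.688 J/(g·K)

m_s c (T_s − T_f) = m_water c_water (T_f − T_0):
88.76×c×(307.9 − 14.21) = 794.7×4.18×(14.21 − 8.812)
26068 c = 17931  ⇒  c ≈ 0.6879 J/(g·K)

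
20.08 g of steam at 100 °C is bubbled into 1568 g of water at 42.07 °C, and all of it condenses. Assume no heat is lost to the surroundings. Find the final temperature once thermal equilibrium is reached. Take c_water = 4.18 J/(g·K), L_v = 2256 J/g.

T_f ≈ 49.6 °C

Heat gained plus heat lost sum to zero:
latent heat released on condensation: 20.08×2256 = 45300
  condensate cools 100→T: 20.08×4.18×(T − 100) = 83.93(T − 100)
  water warms: 1568×4.18×(T − 42.07) = 6554.2(T − 42.07)
6638.2 T = 45300 + 8393.4 + 275737 = 329431
T ≈ 49.63 °C, under the boiling point, so the assumption holds.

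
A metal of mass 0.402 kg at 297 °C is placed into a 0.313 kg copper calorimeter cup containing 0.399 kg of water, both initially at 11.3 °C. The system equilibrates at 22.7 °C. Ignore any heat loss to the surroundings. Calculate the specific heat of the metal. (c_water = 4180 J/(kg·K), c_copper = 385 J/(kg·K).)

c ≈ 185 J/(kg·K)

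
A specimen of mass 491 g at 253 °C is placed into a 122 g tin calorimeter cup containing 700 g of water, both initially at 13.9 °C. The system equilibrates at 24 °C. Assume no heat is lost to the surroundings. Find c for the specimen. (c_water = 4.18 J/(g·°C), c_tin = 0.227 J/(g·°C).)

c ≈ 0.265 J/(g·°C)

Net heat exchanged in the isolated system is zero:
491×c×(24 − 253) + 700×4.18×(24 − 13.9) + 122×0.227×(24 − 13.9) = 0
-112439 c = -29832
c = -29832/-112439 ≈ 0.2653 J/(g·°C)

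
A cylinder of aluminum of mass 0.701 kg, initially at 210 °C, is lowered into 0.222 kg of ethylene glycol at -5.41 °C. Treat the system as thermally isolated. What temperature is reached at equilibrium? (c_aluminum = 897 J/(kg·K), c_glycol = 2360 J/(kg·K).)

Net heat exchanged in the isolated system is zero:
0.701*897*(T − 210) + 0.222*2360*(T − (-5.41)) = 0
(628.8 + 523.92) T = 628.8*210 + 523.92*(-5.41)
T ≈ 112.09 °C

T_f ≈ 112.1 °C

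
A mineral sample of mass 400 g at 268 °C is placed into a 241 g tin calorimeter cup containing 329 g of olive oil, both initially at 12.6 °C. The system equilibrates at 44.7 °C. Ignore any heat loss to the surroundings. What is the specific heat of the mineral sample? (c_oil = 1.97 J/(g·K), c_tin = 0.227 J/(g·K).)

c ≈ 0.253 J/(g·K)

Let T be the final temperature. ΣQ_i = 0:
400×c×(44.7 − 268) + 329×1.97×(44.7 − 12.6) + 241×0.227×(44.7 − 12.6) = 0
-89320 c = -22561
c = -22561/-89320 ≈ 0.2526 J/(g·K)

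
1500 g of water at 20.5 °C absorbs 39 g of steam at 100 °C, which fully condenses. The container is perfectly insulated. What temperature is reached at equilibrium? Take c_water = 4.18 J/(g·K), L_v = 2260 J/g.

Energy conservation, ΣQ = 0:
latent heat released on condensation: 39×2260 = 88140
  condensate cools 100→T: 39×4.18×(T − 100) = 163.02(T − 100)
  original water: 6270(T − 20.5)
6433 T = 88140 + 16302 + 128535 = 232977
T ≈ 36.22 °C (< 100 °C, so full condensation is consistent).

T_f ≈ 36.2 °C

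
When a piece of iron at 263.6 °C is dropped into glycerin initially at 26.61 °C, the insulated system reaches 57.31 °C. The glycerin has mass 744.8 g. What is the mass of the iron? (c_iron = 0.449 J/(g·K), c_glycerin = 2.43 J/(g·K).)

m ≈ 600 g

|Q_iron| = |Q_glycerin|:
m·0.449·(263.6 − 57.31) = 744.8·2.43·(57.31 − 26.61)
92.62 m = 55563  ⇒  m ≈ 599.9 g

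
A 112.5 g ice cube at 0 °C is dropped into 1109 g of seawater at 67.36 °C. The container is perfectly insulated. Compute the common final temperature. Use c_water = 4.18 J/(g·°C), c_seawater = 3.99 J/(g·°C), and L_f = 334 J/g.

T_f ≈ 53.2 °C

Taking heat into each body as positive, Σ m c ΔT = 0:
melt ice: 112.5×334 = 37575; warm the meltwater: 470.25 T; seawater cools: 1109×3.99×(T − 67.36) = 4424.9(T − 67.36)
4895.2 T = 298062 − 37575 = 260487
T ≈ 53.21 °C — above 0 °C, consistent with complete melting.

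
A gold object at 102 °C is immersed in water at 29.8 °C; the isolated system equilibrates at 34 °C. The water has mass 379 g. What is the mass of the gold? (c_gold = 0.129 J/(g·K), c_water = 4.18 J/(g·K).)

Setting the total heat transfer to zero:
m×0.129×(34 − 102) + 379×4.18×(34 − 29.8) = 0
-8.772 m = -6653.7
m = -6653.7/-8.772 ≈ 758.5 g

m ≈ 759 g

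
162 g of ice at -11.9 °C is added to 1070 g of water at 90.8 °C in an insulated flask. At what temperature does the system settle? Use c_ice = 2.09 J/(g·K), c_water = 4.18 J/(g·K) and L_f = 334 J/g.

Energy conservation, ΣQ = 0:
ice -11.9→0 °C: 162·2.09·11.9 = 4029.1; fusion: m_ice L_f = 162·334 = 54108; warm the meltwater: 677.16 T; water cools: 1070·4.18·(T − 90.8) = 4472.6(T − 90.8)
5149.8 T = 406112 − 58137 = 347975
T ≈ 67.57 °C. Since T > 0 °C, the all-ice-melts assumption holds.

T_f ≈ 67.6 °C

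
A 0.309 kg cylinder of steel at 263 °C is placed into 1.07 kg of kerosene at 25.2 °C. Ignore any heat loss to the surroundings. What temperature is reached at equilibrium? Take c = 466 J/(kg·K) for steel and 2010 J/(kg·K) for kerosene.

Conservation of energy gives ΣQ = 0:
0.309×466×(T − 263) + 1.07×2010×(T − 25.2) = 0
143.99(T − 263) + 2150.7(T − 25.2) = 0
2294.7 T = 92068
T ≈ 40.12 °C

T_f ≈ 40.1 °C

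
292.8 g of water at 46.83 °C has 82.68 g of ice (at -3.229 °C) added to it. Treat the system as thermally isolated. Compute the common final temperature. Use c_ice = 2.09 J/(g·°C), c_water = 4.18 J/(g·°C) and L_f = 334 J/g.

T_f ≈ 18.6 °C

Heat gained plus heat lost sum to zero:
ice -3.229→0 °C: 82.68·2.09·3.229 = 557.98; latent heat to melt: 82.68·334 = 27615; warm the meltwater: 345.6 T; water cools: 292.8·4.18·(T − 46.83) = 1223.9(T − 46.83)
1569.5 T = 57315 − 28173 = 29142
T ≈ 18.57 °C — above 0 °C, consistent with complete melting.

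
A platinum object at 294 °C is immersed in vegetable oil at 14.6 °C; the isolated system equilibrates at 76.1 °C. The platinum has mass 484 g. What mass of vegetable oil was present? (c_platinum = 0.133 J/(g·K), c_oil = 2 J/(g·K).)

Conservation of energy gives ΣQ = 0:
484·0.133·(76.1 − 294) + m·2·(76.1 − 14.6) = 0
123 m = 14027
m = 14027/123 ≈ 114 g

m ≈ 114 g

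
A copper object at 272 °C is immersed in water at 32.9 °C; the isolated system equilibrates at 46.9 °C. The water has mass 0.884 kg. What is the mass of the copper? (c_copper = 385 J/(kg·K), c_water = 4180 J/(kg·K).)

m ≈ 0.597 kg

|Q_copper| = |Q_water|:
m·385·(272 − 46.9) = 0.884·4180·(46.9 − 32.9)
86664 m = 51732  ⇒  m ≈ 0.5969 kg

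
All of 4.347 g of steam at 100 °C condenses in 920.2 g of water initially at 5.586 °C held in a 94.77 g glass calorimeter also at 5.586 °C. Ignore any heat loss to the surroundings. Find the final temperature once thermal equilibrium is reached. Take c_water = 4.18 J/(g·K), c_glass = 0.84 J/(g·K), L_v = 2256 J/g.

T_f ≈ 8.5 °C

Taking heat into each body as positive, Σ m c ΔT = 0:
condense steam: −4.347·2256 = −9806.8
  condensed water 100 °C→T: 18.17(T − 100)
  water warms: 920.2·4.18·(T − 5.586) = 3846.4(T − 5.586)
  cup: 79.61(T − 5.586)
3944.2 T = 9806.8 + 1817 + 21931 = 33555
T ≈ 8.51 °C (< 100 °C, so full condensation is consistent).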